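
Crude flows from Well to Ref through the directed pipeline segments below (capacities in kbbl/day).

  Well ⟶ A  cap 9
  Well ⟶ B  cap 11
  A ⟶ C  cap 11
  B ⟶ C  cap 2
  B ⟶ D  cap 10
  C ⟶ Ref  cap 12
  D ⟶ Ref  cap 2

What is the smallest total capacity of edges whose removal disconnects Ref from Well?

Augment Well→A→C→Ref: bottleneck 9, flow now 9.
Augment Well→B→C→Ref: bottleneck 2, flow now 11.
Augment Well→B→D→Ref: bottleneck 2, flow now 13.
No augmenting path remains; maximum flow = 13.
By max-flow min-cut, the minimum cut capacity equals the max flow.
In the residual graph, reachable from Well: {Well, B, D}.
Min-cut edges: Well→A (9), B→C (2), D→Ref (2); capacity 9 + 2 + 2 = 13.

13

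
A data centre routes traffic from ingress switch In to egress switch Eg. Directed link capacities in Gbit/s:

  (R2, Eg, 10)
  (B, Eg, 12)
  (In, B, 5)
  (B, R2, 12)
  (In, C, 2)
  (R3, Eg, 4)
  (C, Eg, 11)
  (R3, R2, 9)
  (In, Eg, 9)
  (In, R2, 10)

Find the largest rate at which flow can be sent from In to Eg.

26

Augment In→Eg: bottleneck 9, flow now 9.
Augment In→C→Eg: bottleneck 2, flow now 11.
Augment In→B→Eg: bottleneck 5, flow now 16.
Augment In→R2→Eg: bottleneck 10, flow now 26.
No augmenting path remains; maximum flow = 26.
In the residual graph, reachable from In: {In}.
Min-cut edges: In→C (2), In→B (5), In→R2 (10), In→Eg (9); capacity 2 + 5 + 10 + 9 = 26.
This cut is saturated, so no flow can exceed 26.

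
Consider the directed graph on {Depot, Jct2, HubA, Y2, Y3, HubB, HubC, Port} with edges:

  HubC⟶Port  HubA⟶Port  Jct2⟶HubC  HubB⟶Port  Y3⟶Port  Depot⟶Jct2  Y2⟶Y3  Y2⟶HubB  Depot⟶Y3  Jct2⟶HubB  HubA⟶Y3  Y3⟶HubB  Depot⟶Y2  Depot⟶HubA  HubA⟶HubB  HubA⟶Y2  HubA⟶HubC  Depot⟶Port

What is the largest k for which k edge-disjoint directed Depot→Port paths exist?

Assign every edge capacity 1; by Menger, the answer equals the max flow.
Augment Depot→Port (+1); total 1.
Augment Depot→HubA→Port (+1); total 2.
Augment Depot→Y3→Port (+1); total 3.
Augment Depot→Jct2→HubB→Port (+1); total 4.
Augment Depot→Y2→HubB→Jct2→HubC→Port (+1); total 5. (traverses Jct2→HubB backwards in the residual graph, cancelling flow on it)
After the cancellation the 5 edge-disjoint paths are: Depot→Jct2→HubC→Port; Depot→HubA→Port; Depot→Y2→HubB→Port; Depot→Y3→Port; Depot→Port.
No residual Depot→Port path; max flow = 5.
Certifying cut of size 5: {Depot→HubA, Depot→Jct2, Depot→Port, Depot→Y2, Depot→Y3}.

5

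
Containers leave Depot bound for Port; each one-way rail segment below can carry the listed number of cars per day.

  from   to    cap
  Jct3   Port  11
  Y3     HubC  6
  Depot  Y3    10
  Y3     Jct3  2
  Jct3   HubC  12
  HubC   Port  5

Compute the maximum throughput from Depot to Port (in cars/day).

7

Augment Depot→Y3→HubC→Port: bottleneck 5, flow now 5.
Augment Depot→Y3→Jct3→Port: bottleneck 2, flow now 7.
No augmenting path remains; maximum flow = 7.
In the residual graph, reachable from Depot: {Depot, Y3, HubC}.
Min-cut edges: Y3→Jct3 (2), HubC→Port (5); capacity 2 + 5 = 7.
This cut is saturated, so no flow can exceed 7.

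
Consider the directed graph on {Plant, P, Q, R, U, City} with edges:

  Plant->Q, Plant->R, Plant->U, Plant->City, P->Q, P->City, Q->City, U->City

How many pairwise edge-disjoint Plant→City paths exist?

Assign every edge capacity 1; by Menger, the answer equals the max flow.
Path Plant→City (+1); total 1.
Path Plant→Q→City (+1); total 2.
Path Plant→U→City (+1); total 3.
No residual Plant→City path; max flow = 3.
Certifying cut of size 3: {Plant→City, Plant→Q, Plant→U}.

3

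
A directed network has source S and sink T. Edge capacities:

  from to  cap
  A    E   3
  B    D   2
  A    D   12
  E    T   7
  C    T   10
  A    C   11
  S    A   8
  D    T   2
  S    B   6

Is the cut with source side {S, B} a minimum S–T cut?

Yes — it is a minimum cut (capacity 10).

Given cut capacity: 8 + 2 = 10.
Augment S→A→C→T: bottleneck 8, flow now 8.
Augment S→B→D→T: bottleneck 2, flow now 10.
No augmenting path remains; maximum flow = 10.
Cut capacity 10 equals the max flow, so it is a minimum cut.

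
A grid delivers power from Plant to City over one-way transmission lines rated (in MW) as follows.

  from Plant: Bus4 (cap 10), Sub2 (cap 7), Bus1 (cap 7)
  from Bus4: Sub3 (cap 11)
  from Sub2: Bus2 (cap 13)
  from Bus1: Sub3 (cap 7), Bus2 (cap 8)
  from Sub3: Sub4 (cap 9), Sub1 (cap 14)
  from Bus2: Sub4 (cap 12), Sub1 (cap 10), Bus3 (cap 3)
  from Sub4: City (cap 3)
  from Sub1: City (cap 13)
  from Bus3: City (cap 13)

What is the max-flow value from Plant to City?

19

Augment Plant→Bus4→Sub3→Sub4→City: bottleneck 3, flow now 3.
Augment Plant→Bus4→Sub3→Sub1→City: bottleneck 7, flow now 10.
Augment Plant→Sub2→Bus2→Sub1→City: bottleneck 6, flow now 16.
Augment Plant→Sub2→Bus2→Bus3→City: bottleneck 1, flow now 17.
Augment Plant→Bus1→Bus2→Bus3→City: bottleneck 2, flow now 19.
No augmenting path remains; maximum flow = 19.
In the residual graph, reachable from Plant: {Plant, Bus4, Sub2, Bus1, Sub3, Bus2, Sub4, Sub1}.
Min-cut edges: Bus2→Bus3 (3), Sub4→City (3), Sub1→City (13); capacity 3 + 3 + 13 = 19.
This cut is saturated, so no flow can exceed 19.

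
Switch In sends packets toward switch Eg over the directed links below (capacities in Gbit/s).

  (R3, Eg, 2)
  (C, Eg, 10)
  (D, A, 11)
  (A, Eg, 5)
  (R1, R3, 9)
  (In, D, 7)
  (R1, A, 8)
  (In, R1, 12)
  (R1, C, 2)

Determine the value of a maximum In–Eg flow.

9

Augment In→R1→R3→Eg: bottleneck 2, flow now 2.
Augment In→R1→C→Eg: bottleneck 2, flow now 4.
Augment In→R1→A→Eg: bottleneck 5, flow now 9.
No augmenting path remains; maximum flow = 9.
In the residual graph, reachable from In: {In, R1, D, R3, A}.
Min-cut edges: R1→C (2), R3→Eg (2), A→Eg (5); capacity 2 + 2 + 5 = 9.
This cut is saturated, so no flow can exceed 9.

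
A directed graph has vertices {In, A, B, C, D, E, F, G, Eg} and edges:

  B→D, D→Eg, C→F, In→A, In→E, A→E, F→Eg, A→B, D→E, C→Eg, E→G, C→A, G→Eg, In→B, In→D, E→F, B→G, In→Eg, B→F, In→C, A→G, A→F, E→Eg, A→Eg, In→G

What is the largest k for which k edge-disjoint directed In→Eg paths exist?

Assign every edge capacity 1; by Menger, the answer equals the max flow.
Path In→Eg (+1); total 1.
Path In→A→Eg (+1); total 2.
Path In→C→Eg (+1); total 3.
Path In→D→Eg (+1); total 4.
Path In→E→Eg (+1); total 5.
Path In→G→Eg (+1); total 6.
Path In→B→F→Eg (+1); total 7.
No residual In→Eg path; max flow = 7.
Certifying cut of size 7: {In→A, In→B, In→C, In→D, In→E, In→Eg, In→G}.

7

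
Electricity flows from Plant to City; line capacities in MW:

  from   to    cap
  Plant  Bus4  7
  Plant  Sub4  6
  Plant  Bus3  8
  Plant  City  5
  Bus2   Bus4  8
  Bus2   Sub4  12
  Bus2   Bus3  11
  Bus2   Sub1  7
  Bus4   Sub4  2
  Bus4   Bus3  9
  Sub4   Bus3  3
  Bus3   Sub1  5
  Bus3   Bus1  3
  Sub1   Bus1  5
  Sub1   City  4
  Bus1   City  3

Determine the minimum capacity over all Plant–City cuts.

Augment Plant→City: bottleneck 5, flow now 5.
Augment Plant→Bus3→Sub1→City: bottleneck 4, flow now 9.
Augment Plant→Bus3→Bus1→City: bottleneck 3, flow now 12.
No augmenting path remains; maximum flow = 12.
By max-flow min-cut, the minimum cut capacity equals the max flow.
In the residual graph, reachable from Plant: {Plant, Bus4, Sub4, Bus3, Sub1, Bus1}.
Min-cut edges: Plant→City (5), Sub1→City (4), Bus1→City (3); capacity 5 + 4 + 3 = 12.

12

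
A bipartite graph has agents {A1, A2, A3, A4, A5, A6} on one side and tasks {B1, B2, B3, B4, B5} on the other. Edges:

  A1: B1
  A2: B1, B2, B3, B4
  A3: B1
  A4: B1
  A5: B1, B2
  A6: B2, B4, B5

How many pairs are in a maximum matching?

4

Unit-capacity flow: source→left, listed edges, right→sink; max matching = max flow.
Augmenting path A1→B1 (+1); matched 1.
Augmenting path A2→B2 (+1); matched 2.
Augmenting path A6→B4 (+1); matched 3.
Augmenting path A5→B2→A2→B3 (+1); matched 4.
No augmenting path remains; maximum matching = 4.
König certificate: {A2, A5, A6, B1} is a vertex cover of size 4 (every listed pair touches it), so no matching can be larger.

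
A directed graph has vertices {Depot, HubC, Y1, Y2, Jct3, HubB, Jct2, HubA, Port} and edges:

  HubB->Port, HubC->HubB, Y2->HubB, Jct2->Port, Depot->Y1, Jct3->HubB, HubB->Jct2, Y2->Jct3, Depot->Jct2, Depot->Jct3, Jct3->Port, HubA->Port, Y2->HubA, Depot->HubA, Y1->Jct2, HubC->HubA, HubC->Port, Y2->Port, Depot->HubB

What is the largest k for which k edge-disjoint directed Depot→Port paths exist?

Assign every edge capacity 1; by Menger, the answer equals the max flow.
Path Depot→Jct3→Port (+1); total 1.
Path Depot→HubB→Port (+1); total 2.
Path Depot→Jct2→Port (+1); total 3.
Path Depot→HubA→Port (+1); total 4.
No residual Depot→Port path; max flow = 4.
Certifying cut of size 4: {Depot→HubA, Depot→HubB, Depot→Jct3, Jct2→Port}.

4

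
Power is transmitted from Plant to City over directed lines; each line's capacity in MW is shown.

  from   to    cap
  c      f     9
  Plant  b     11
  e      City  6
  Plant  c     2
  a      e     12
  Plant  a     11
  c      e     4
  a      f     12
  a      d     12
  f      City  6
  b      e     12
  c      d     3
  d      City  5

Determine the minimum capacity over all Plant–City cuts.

Augment Plant→a→d→City: bottleneck 5, flow now 5.
Augment Plant→a→e→City: bottleneck 6, flow now 11.
Augment Plant→c→f→City: bottleneck 2, flow now 13.
Augment Plant→b→e→a→f→City: bottleneck 4, flow now 17. (uses reverse residual edge)
No augmenting path remains; maximum flow = 17.
By max-flow min-cut, the minimum cut capacity equals the max flow.
In the residual graph, reachable from Plant: {Plant, a, b, c, d, e, f}.
Min-cut edges: d→City (5), e→City (6), f→City (6); capacity 5 + 6 + 6 = 17.

17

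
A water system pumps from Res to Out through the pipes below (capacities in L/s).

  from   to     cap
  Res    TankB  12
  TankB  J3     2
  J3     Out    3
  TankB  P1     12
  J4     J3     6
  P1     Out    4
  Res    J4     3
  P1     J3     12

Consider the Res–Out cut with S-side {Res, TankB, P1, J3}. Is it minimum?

No — its capacity is 10, but the minimum cut has capacity 7.

Given cut capacity: 3 + 4 + 3 = 10.
Augment Res→TankB→P1→Out: bottleneck 4, flow now 4.
Augment Res→TankB→J3→Out: bottleneck 2, flow now 6.
Augment Res→J4→J3→Out: bottleneck 1, flow now 7.
No augmenting path remains; maximum flow = 7.
In the residual graph, reachable from Res: {Res, TankB, J4, P1, J3}.
Min-cut edges: P1→Out (4), J3→Out (3); capacity 4 + 3 = 7.
Cut capacity 10 exceeds the max flow 7, so it is not minimum.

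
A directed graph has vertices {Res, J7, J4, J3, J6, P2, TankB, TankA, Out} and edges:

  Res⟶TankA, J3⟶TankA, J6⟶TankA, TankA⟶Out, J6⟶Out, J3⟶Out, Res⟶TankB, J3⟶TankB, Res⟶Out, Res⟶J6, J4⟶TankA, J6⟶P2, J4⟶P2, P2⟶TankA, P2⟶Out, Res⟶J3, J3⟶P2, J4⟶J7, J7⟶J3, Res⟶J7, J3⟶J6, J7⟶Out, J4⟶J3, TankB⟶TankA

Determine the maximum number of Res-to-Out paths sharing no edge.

5

Assign every edge capacity 1; by Menger, the answer equals the max flow.
Path Res→Out (+1); total 1.
Path Res→J7→Out (+1); total 2.
Path Res→J3→Out (+1); total 3.
Path Res→J6→Out (+1); total 4.
Path Res→TankA→Out (+1); total 5.
No residual Res→Out path; max flow = 5.
Certifying cut of size 5: {Res→J3, Res→J6, Res→J7, Res→Out, TankA→Out}.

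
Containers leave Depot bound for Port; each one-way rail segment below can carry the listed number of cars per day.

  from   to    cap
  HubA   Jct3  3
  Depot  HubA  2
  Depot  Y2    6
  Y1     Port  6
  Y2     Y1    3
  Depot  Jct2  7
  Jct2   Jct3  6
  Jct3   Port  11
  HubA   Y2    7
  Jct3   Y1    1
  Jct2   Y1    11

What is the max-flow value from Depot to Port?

12

Augment Depot→HubA→Jct3→Port: bottleneck 2, flow now 2.
Augment Depot→Y2→Y1→Port: bottleneck 3, flow now 5.
Augment Depot→Jct2→Y1→Port: bottleneck 3, flow now 8.
Augment Depot→Jct2→Jct3→Port: bottleneck 4, flow now 12.
No augmenting path remains; maximum flow = 12.
In the residual graph, reachable from Depot: {Depot, Y2}.
Min-cut edges: Depot→HubA (2), Depot→Jct2 (7), Y2→Y1 (3); capacity 2 + 7 + 3 = 12.
This cut is saturated, so no flow can exceed 12.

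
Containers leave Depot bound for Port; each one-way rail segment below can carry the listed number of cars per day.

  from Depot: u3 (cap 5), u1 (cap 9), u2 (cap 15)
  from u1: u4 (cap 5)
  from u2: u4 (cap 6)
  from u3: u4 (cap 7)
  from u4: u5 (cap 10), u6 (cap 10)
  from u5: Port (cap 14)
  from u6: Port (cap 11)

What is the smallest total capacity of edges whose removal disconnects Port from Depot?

16

Augment Depot→u1→u4→u5→Port: bottleneck 5, flow now 5.
Augment Depot→u2→u4→u5→Port: bottleneck 5, flow now 10.
Augment Depot→u2→u4→u6→Port: bottleneck 1, flow now 11.
Augment Depot→u3→u4→u6→Port: bottleneck 5, flow now 16.
No augmenting path remains; maximum flow = 16.
By max-flow min-cut, the minimum cut capacity equals the max flow.
In the residual graph, reachable from Depot: {Depot, u1, u2}.
Min-cut edges: Depot→u3 (5), u1→u4 (5), u2→u4 (6); capacity 5 + 5 + 6 = 16.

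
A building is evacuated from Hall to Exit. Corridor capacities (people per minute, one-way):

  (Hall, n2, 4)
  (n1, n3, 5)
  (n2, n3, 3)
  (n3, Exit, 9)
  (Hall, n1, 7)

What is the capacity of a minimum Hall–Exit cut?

8

Augment Hall→n1→n3→Exit: bottleneck 5, flow now 5.
Augment Hall→n2→n3→Exit: bottleneck 3, flow now 8.
No augmenting path remains; maximum flow = 8.
By max-flow min-cut, the minimum cut capacity equals the max flow.
In the residual graph, reachable from Hall: {Hall, n1, n2}.
Min-cut edges: n1→n3 (5), n2→n3 (3); capacity 5 + 3 = 8.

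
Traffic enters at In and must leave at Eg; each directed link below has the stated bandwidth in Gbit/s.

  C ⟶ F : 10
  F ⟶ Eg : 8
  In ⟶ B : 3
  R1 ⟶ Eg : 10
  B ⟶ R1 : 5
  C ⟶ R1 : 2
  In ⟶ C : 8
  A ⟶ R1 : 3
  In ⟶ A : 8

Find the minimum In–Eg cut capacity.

14

Augment In→C→R1→Eg: bottleneck 2, flow now 2.
Augment In→C→F→Eg: bottleneck 6, flow now 8.
Augment In→A→R1→Eg: bottleneck 3, flow now 11.
Augment In→B→R1→Eg: bottleneck 3, flow now 14.
No augmenting path remains; maximum flow = 14.
By max-flow min-cut, the minimum cut capacity equals the max flow.
In the residual graph, reachable from In: {In, A}.
Min-cut edges: In→C (8), In→B (3), A→R1 (3); capacity 8 + 3 + 3 = 14.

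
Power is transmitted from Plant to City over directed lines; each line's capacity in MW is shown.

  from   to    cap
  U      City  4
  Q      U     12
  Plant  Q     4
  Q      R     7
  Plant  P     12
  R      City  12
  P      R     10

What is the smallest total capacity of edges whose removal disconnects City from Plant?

14

Augment Plant→P→R→City: bottleneck 10, flow now 10.
Augment Plant→Q→R→City: bottleneck 2, flow now 12.
Augment Plant→Q→U→City: bottleneck 2, flow now 14.
No augmenting path remains; maximum flow = 14.
By max-flow min-cut, the minimum cut capacity equals the max flow.
In the residual graph, reachable from Plant: {Plant, P}.
Min-cut edges: Plant→Q (4), P→R (10); capacity 4 + 10 = 14.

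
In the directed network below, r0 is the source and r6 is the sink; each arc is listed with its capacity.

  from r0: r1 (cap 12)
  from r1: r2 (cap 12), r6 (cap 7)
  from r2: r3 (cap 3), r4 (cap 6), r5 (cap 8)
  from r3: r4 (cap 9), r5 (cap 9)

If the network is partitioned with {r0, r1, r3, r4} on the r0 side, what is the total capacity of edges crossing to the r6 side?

28

Edges leaving {r0, r1, r3, r4}: r1→r2 (12), r1→r6 (7), r3→r5 (9).
Cut capacity = 12 + 7 + 9 = 28.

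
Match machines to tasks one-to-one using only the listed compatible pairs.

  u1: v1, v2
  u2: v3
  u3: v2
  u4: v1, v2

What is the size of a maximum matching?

Unit-capacity flow: source→left, listed edges, right→sink; max matching = max flow.
Augmenting path u1→v1 (+1); matched 1.
Augmenting path u2→v3 (+1); matched 2.
Augmenting path u3→v2 (+1); matched 3.
No augmenting path remains; maximum matching = 3.
König certificate: {u2, v1, v2} is a vertex cover of size 3 (every listed pair touches it), so no matching can be larger.

3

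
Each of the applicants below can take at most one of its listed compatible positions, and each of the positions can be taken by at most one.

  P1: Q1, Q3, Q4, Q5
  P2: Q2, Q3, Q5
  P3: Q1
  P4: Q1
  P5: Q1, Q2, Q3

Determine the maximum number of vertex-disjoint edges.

4

Unit-capacity flow: source→left, listed edges, right→sink; max matching = max flow.
Augmenting path P1→Q1 (+1); matched 1.
Augmenting path P2→Q2 (+1); matched 2.
Augmenting path P5→Q3 (+1); matched 3.
Augmenting path P3→Q1→P1→Q4 (+1); matched 4.
No augmenting path remains; maximum matching = 4.
König certificate: {P1, P2, P5, Q1} is a vertex cover of size 4 (every listed pair touches it), so no matching can be larger.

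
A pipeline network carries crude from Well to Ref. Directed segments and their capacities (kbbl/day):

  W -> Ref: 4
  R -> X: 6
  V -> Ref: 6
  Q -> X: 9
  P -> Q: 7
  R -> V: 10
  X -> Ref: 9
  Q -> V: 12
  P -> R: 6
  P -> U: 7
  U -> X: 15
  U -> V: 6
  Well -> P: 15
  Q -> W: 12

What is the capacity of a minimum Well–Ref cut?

Augment Well→P→Q→V→Ref: bottleneck 6, flow now 6.
Augment Well→P→Q→W→Ref: bottleneck 1, flow now 7.
Augment Well→P→R→X→Ref: bottleneck 6, flow now 13.
Augment Well→P→U→X→Ref: bottleneck 2, flow now 15.
No augmenting path remains; maximum flow = 15.
By max-flow min-cut, the minimum cut capacity equals the max flow.
In the residual graph, reachable from Well: {Well}.
Min-cut edges: Well→P (15); capacity 15 = 15.

15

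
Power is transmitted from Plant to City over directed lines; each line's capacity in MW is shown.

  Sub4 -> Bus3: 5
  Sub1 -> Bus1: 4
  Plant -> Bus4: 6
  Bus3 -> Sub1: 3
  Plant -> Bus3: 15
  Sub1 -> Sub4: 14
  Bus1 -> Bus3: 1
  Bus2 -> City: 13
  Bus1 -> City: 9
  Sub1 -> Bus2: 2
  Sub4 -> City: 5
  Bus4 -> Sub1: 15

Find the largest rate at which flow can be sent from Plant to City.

9

Augment Plant→Bus3→Sub1→Bus2→City: bottleneck 2, flow now 2.
Augment Plant→Bus3→Sub1→Sub4→City: bottleneck 1, flow now 3.
Augment Plant→Bus4→Sub1→Sub4→City: bottleneck 4, flow now 7.
Augment Plant→Bus4→Sub1→Bus1→City: bottleneck 2, flow now 9.
No augmenting path remains; maximum flow = 9.
In the residual graph, reachable from Plant: {Plant, Bus3}.
Min-cut edges: Plant→Bus4 (6), Bus3→Sub1 (3); capacity 6 + 3 = 9.
This cut is saturated, so no flow can exceed 9.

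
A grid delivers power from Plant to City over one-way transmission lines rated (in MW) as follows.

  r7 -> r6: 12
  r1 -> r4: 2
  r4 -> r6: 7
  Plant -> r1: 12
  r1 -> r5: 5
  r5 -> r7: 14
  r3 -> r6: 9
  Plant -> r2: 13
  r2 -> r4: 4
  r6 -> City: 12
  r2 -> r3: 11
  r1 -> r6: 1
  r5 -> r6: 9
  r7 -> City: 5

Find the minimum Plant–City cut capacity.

Augment Plant→r1→r6→City: bottleneck 1, flow now 1.
Augment Plant→r1→r4→r6→City: bottleneck 2, flow now 3.
Augment Plant→r1→r5→r6→City: bottleneck 5, flow now 8.
Augment Plant→r2→r3→r6→City: bottleneck 4, flow now 12.
Augment Plant→r2→r3→r6→r5→r7→City: bottleneck 5, flow now 17. (uses reverse residual edge)
No augmenting path remains; maximum flow = 17.
By max-flow min-cut, the minimum cut capacity equals the max flow.
In the residual graph, reachable from Plant: {Plant, r1, r2, r3, r4, r6}.
Min-cut edges: r1→r5 (5), r6→City (12); capacity 5 + 12 = 17.

17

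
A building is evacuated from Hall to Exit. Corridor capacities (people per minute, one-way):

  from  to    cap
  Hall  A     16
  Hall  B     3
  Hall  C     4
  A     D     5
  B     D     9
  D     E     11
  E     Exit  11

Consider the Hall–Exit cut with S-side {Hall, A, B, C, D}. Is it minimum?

No — its capacity is 11, but the minimum cut has capacity 8.

Given cut capacity: 11 = 11.
Augment Hall→A→D→E→Exit: bottleneck 5, flow now 5.
Augment Hall→B→D→E→Exit: bottleneck 3, flow now 8.
No augmenting path remains; maximum flow = 8.
In the residual graph, reachable from Hall: {Hall, A, C}.
Min-cut edges: Hall→B (3), A→D (5); capacity 3 + 5 = 8.
Cut capacity 11 exceeds the max flow 8, so it is not minimum.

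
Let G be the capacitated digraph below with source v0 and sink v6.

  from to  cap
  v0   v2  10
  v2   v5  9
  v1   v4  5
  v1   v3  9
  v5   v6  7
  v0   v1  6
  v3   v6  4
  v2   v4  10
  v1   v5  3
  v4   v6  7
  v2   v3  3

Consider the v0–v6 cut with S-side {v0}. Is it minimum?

Yes — it is a minimum cut (capacity 16).

Given cut capacity: 6 + 10 = 16.
Augment v0→v1→v3→v6: bottleneck 4, flow now 4.
Augment v0→v1→v4→v6: bottleneck 2, flow now 6.
Augment v0→v2→v4→v6: bottleneck 5, flow now 11.
Augment v0→v2→v5→v6: bottleneck 5, flow now 16.
No augmenting path remains; maximum flow = 16.
Cut capacity 16 equals the max flow, so it is a minimum cut.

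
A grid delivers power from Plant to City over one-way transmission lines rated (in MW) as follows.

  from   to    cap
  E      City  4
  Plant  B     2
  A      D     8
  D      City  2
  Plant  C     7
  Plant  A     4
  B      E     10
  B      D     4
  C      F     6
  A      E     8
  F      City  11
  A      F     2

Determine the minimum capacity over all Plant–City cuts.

Augment Plant→A→D→City: bottleneck 2, flow now 2.
Augment Plant→A→E→City: bottleneck 2, flow now 4.
Augment Plant→B→E→City: bottleneck 2, flow now 6.
Augment Plant→C→F→City: bottleneck 6, flow now 12.
No augmenting path remains; maximum flow = 12.
By max-flow min-cut, the minimum cut capacity equals the max flow.
In the residual graph, reachable from Plant: {Plant, C}.
Min-cut edges: Plant→A (4), Plant→B (2), C→F (6); capacity 4 + 2 + 6 = 12.

12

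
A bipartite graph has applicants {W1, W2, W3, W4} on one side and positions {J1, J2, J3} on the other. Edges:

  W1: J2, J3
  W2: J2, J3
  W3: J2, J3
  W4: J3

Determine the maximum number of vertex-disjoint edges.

Unit-capacity flow: source→left, listed edges, right→sink; max matching = max flow.
Augmenting path W1→J2 (+1); matched 1.
Augmenting path W2→J3 (+1); matched 2.
No augmenting path remains; maximum matching = 2.
König certificate: {J2, J3} is a vertex cover of size 2 (every listed pair touches it), so no matching can be larger.

2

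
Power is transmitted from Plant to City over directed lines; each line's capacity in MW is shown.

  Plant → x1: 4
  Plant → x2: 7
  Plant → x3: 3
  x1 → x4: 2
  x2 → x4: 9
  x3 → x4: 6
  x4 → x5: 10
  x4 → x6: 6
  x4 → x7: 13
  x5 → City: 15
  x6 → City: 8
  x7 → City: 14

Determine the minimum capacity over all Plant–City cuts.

Augment Plant→x1→x4→x5→City: bottleneck 2, flow now 2.
Augment Plant→x2→x4→x5→City: bottleneck 7, flow now 9.
Augment Plant→x3→x4→x5→City: bottleneck 1, flow now 10.
Augment Plant→x3→x4→x6→City: bottleneck 2, flow now 12.
No augmenting path remains; maximum flow = 12.
By max-flow min-cut, the minimum cut capacity equals the max flow.
In the residual graph, reachable from Plant: {Plant, x1}.
Min-cut edges: Plant→x2 (7), Plant→x3 (3), x1→x4 (2); capacity 7 + 3 + 2 = 12.

12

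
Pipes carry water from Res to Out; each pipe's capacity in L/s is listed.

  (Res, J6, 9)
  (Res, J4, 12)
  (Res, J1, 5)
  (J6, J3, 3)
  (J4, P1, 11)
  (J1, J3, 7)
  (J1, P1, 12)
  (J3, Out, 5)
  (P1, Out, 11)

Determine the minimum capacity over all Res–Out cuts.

16

Augment Res→J6→J3→Out: bottleneck 3, flow now 3.
Augment Res→J4→P1→Out: bottleneck 11, flow now 14.
Augment Res→J1→J3→Out: bottleneck 2, flow now 16.
No augmenting path remains; maximum flow = 16.
By max-flow min-cut, the minimum cut capacity equals the max flow.
In the residual graph, reachable from Res: {Res, J6, J4, J1, J3, P1}.
Min-cut edges: J3→Out (5), P1→Out (11); capacity 5 + 11 = 16.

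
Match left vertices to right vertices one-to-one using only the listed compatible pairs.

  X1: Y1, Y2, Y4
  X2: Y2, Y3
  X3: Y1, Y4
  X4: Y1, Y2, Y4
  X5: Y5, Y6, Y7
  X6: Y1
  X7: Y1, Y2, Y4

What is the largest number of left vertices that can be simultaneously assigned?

Unit-capacity flow: source→left, listed edges, right→sink; max matching = max flow.
Augmenting path X1→Y1 (+1); matched 1.
Augmenting path X2→Y2 (+1); matched 2.
Augmenting path X3→Y4 (+1); matched 3.
Augmenting path X5→Y5 (+1); matched 4.
Augmenting path X4→Y2→X2→Y3 (+1); matched 5.
No augmenting path remains; maximum matching = 5.
König certificate: {X2, X5, Y1, Y2, Y4} is a vertex cover of size 5 (every listed pair touches it), so no matching can be larger.

5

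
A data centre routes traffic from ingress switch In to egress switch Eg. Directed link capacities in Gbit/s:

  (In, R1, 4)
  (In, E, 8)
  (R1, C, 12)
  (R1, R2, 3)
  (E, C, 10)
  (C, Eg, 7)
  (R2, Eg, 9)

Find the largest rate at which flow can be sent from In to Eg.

10

Augment In→R1→C→Eg: bottleneck 4, flow now 4.
Augment In→E→C→Eg: bottleneck 3, flow now 7.
Augment In→E→C→R1→R2→Eg: bottleneck 3, flow now 10. (uses reverse residual edge)
No augmenting path remains; maximum flow = 10.
In the residual graph, reachable from In: {In, R1, E, C}.
Min-cut edges: R1→R2 (3), C→Eg (7); capacity 3 + 7 = 10.
This cut is saturated, so no flow can exceed 10.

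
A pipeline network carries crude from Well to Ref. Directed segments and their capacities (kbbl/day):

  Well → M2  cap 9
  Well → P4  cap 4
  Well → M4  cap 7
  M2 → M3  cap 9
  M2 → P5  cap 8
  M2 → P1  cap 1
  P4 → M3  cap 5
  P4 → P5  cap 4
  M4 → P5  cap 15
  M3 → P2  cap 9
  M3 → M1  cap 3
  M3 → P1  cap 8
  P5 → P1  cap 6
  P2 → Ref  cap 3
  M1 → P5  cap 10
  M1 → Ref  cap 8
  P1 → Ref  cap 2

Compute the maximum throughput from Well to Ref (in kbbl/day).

8

Augment Well→M2→P1→Ref: bottleneck 1, flow now 1.
Augment Well→M2→M3→P2→Ref: bottleneck 3, flow now 4.
Augment Well→M2→M3→M1→Ref: bottleneck 3, flow now 7.
Augment Well→M2→M3→P1→Ref: bottleneck 1, flow now 8.
No augmenting path remains; maximum flow = 8.
In the residual graph, reachable from Well: {Well, M2, P4, M4, M3, P5, P2, P1}.
Min-cut edges: M3→M1 (3), P2→Ref (3), P1→Ref (2); capacity 3 + 3 + 2 = 8.
This cut is saturated, so no flow can exceed 8.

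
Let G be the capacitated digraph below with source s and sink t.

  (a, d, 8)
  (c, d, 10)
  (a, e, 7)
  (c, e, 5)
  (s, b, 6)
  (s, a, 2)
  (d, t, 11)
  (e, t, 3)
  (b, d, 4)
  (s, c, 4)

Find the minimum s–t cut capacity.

Augment s→a→d→t: bottleneck 2, flow now 2.
Augment s→b→d→t: bottleneck 4, flow now 6.
Augment s→c→d→t: bottleneck 4, flow now 10.
No augmenting path remains; maximum flow = 10.
By max-flow min-cut, the minimum cut capacity equals the max flow.
In the residual graph, reachable from s: {s, b}.
Min-cut edges: s→a (2), s→c (4), b→d (4); capacity 2 + 4 + 4 = 10.

10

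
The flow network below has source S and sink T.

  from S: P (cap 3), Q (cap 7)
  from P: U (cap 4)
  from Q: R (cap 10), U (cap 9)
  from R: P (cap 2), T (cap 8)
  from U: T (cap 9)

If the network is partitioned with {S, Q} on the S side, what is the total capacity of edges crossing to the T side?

Edges leaving {S, Q}: S→P (3), Q→R (10), Q→U (9).
Cut capacity = 3 + 10 + 9 = 22.

22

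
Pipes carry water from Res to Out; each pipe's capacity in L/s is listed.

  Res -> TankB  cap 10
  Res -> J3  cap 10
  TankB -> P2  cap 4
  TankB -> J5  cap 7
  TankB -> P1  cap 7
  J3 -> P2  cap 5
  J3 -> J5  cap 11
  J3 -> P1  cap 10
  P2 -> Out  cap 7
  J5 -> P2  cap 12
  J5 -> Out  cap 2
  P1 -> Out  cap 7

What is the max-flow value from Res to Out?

Augment Res→TankB→P2→Out: bottleneck 4, flow now 4.
Augment Res→TankB→J5→Out: bottleneck 2, flow now 6.
Augment Res→TankB→P1→Out: bottleneck 4, flow now 10.
Augment Res→J3→P2→Out: bottleneck 3, flow now 13.
Augment Res→J3→P1→Out: bottleneck 3, flow now 16.
No augmenting path remains; maximum flow = 16.
In the residual graph, reachable from Res: {Res, TankB, J3, P2, J5, P1}.
Min-cut edges: P2→Out (7), J5→Out (2), P1→Out (7); capacity 7 + 2 + 7 = 16.
This cut is saturated, so no flow can exceed 16.

16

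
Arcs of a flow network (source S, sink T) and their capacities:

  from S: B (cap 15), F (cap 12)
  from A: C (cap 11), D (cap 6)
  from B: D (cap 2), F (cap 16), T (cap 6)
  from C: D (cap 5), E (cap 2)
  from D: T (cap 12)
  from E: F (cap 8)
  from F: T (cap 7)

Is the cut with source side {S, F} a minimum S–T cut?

No — its capacity is 22, but the minimum cut has capacity 15.

Given cut capacity: 15 + 7 = 22.
Augment S→B→T: bottleneck 6, flow now 6.
Augment S→F→T: bottleneck 7, flow now 13.
Augment S→B→D→T: bottleneck 2, flow now 15.
No augmenting path remains; maximum flow = 15.
In the residual graph, reachable from S: {S, B, F}.
Min-cut edges: B→D (2), B→T (6), F→T (7); capacity 2 + 6 + 7 = 15.
Cut capacity 22 exceeds the max flow 15, so it is not minimum.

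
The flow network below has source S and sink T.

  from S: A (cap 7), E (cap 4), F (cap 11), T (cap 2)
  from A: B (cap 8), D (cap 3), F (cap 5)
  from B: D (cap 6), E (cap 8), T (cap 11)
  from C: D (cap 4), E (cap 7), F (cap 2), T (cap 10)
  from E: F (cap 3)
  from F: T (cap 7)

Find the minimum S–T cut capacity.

16

Augment S→T: bottleneck 2, flow now 2.
Augment S→F→T: bottleneck 7, flow now 9.
Augment S→A→B→T: bottleneck 7, flow now 16.
No augmenting path remains; maximum flow = 16.
By max-flow min-cut, the minimum cut capacity equals the max flow.
In the residual graph, reachable from S: {S, E, F}.
Min-cut edges: S→A (7), S→T (2), F→T (7); capacity 7 + 2 + 7 = 16.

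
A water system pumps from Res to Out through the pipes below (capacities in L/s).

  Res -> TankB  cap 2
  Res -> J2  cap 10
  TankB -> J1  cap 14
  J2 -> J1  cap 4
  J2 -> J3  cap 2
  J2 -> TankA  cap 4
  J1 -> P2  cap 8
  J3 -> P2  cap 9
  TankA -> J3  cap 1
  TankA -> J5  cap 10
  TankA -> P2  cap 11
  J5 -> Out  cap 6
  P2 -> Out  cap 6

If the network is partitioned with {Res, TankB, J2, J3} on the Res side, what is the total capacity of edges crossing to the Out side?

Edges leaving {Res, TankB, J2, J3}: TankB→J1 (14), J2→J1 (4), J2→TankA (4), J3→P2 (9).
Cut capacity = 14 + 4 + 4 + 9 = 31.

31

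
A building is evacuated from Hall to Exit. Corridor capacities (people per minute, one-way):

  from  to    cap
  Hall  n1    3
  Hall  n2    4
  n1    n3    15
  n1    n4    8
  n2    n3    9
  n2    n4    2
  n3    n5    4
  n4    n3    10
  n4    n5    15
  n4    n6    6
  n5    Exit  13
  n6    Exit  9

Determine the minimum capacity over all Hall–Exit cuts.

Augment Hall→n1→n3→n5→Exit: bottleneck 3, flow now 3.
Augment Hall→n2→n3→n5→Exit: bottleneck 1, flow now 4.
Augment Hall→n2→n4→n5→Exit: bottleneck 2, flow now 6.
Augment Hall→n2→n3→n1→n4→n5→Exit: bottleneck 1, flow now 7. (uses reverse residual edge)
No augmenting path remains; maximum flow = 7.
By max-flow min-cut, the minimum cut capacity equals the max flow.
In the residual graph, reachable from Hall: {Hall}.
Min-cut edges: Hall→n1 (3), Hall→n2 (4); capacity 3 + 4 = 7.

7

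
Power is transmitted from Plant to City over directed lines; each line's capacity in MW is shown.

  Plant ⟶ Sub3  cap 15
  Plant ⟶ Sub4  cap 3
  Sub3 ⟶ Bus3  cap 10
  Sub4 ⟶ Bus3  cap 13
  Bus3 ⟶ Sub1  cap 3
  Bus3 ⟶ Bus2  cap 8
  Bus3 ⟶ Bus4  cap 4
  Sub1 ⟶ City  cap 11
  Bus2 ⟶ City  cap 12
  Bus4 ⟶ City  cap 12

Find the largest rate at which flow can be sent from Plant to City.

Augment Plant→Sub3→Bus3→Sub1→City: bottleneck 3, flow now 3.
Augment Plant→Sub3→Bus3→Bus2→City: bottleneck 7, flow now 10.
Augment Plant→Sub4→Bus3→Bus2→City: bottleneck 1, flow now 11.
Augment Plant→Sub4→Bus3→Bus4→City: bottleneck 2, flow now 13.
No augmenting path remains; maximum flow = 13.
In the residual graph, reachable from Plant: {Plant, Sub3}.
Min-cut edges: Plant→Sub4 (3), Sub3→Bus3 (10); capacity 3 + 10 = 13.
This cut is saturated, so no flow can exceed 13.

13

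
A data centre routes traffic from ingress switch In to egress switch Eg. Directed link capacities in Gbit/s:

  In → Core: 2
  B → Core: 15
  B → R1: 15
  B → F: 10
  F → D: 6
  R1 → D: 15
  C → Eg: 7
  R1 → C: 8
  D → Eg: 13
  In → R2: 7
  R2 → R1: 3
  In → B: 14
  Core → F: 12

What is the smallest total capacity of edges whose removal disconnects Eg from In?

Augment In→R2→R1→D→Eg: bottleneck 3, flow now 3.
Augment In→Core→F→D→Eg: bottleneck 2, flow now 5.
Augment In→B→R1→D→Eg: bottleneck 8, flow now 13.
Augment In→B→R1→C→Eg: bottleneck 6, flow now 19.
No augmenting path remains; maximum flow = 19.
By max-flow min-cut, the minimum cut capacity equals the max flow.
In the residual graph, reachable from In: {In, R2}.
Min-cut edges: In→Core (2), In→B (14), R2→R1 (3); capacity 2 + 14 + 3 = 19.

19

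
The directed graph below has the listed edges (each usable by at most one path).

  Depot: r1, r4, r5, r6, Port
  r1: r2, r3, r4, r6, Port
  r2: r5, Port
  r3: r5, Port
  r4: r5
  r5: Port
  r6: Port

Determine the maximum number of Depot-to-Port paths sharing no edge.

Assign every edge capacity 1; by Menger, the answer equals the max flow.
Path Depot→Port (+1); total 1.
Path Depot→r1→Port (+1); total 2.
Path Depot→r5→Port (+1); total 3.
Path Depot→r6→Port (+1); total 4.
No residual Depot→Port path; max flow = 4.
Certifying cut of size 4: {Depot→Port, Depot→r1, Depot→r6, r5→Port}.

4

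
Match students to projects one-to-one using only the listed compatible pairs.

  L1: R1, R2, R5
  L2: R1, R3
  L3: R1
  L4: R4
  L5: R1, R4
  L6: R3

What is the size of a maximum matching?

4

Unit-capacity flow: source→left, listed edges, right→sink; max matching = max flow.
Augmenting path L1→R1 (+1); matched 1.
Augmenting path L2→R3 (+1); matched 2.
Augmenting path L4→R4 (+1); matched 3.
Augmenting path L3→R1→L1→R2 (+1); matched 4.
No augmenting path remains; maximum matching = 4.
König certificate: {L1, R1, R3, R4} is a vertex cover of size 4 (every listed pair touches it), so no matching can be larger.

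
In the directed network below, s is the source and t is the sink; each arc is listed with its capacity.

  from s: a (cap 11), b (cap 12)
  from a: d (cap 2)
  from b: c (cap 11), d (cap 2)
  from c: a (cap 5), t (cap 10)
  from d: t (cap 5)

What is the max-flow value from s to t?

14

Augment s→a→d→t: bottleneck 2, flow now 2.
Augment s→b→c→t: bottleneck 10, flow now 12.
Augment s→b→d→t: bottleneck 2, flow now 14.
No augmenting path remains; maximum flow = 14.
In the residual graph, reachable from s: {s, a}.
Min-cut edges: s→b (12), a→d (2); capacity 12 + 2 = 14.
This cut is saturated, so no flow can exceed 14.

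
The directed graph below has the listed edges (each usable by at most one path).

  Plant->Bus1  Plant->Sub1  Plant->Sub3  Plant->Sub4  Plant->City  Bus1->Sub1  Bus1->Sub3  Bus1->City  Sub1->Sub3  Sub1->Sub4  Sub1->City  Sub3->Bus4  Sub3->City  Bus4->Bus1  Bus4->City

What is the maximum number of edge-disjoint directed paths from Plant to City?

Assign every edge capacity 1; by Menger, the answer equals the max flow.
Path Plant→City (+1); total 1.
Path Plant→Bus1→City (+1); total 2.
Path Plant→Sub1→City (+1); total 3.
Path Plant→Sub3→City (+1); total 4.
No residual Plant→City path; max flow = 4.
Certifying cut of size 4: {Plant→Bus1, Plant→City, Plant→Sub1, Plant→Sub3}.

4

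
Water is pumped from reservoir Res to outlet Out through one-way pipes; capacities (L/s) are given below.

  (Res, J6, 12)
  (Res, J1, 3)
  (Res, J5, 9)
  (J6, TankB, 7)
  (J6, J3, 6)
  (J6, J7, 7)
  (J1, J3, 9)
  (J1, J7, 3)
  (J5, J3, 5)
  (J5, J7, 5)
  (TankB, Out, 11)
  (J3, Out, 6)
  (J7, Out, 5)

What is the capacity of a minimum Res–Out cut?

18

Augment Res→J6→TankB→Out: bottleneck 7, flow now 7.
Augment Res→J6→J3→Out: bottleneck 5, flow now 12.
Augment Res→J1→J3→Out: bottleneck 1, flow now 13.
Augment Res→J1→J7→Out: bottleneck 2, flow now 15.
Augment Res→J5→J7→Out: bottleneck 3, flow now 18.
No augmenting path remains; maximum flow = 18.
By max-flow min-cut, the minimum cut capacity equals the max flow.
In the residual graph, reachable from Res: {Res, J6, J1, J5, J3, J7}.
Min-cut edges: J6→TankB (7), J3→Out (6), J7→Out (5); capacity 7 + 6 + 5 = 18.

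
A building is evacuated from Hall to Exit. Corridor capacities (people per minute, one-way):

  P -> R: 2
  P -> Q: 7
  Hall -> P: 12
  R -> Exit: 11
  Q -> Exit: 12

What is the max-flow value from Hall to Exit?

Augment Hall→P→Q→Exit: bottleneck 7, flow now 7.
Augment Hall→P→R→Exit: bottleneck 2, flow now 9.
No augmenting path remains; maximum flow = 9.
In the residual graph, reachable from Hall: {Hall, P}.
Min-cut edges: P→Q (7), P→R (2); capacity 7 + 2 = 9.
This cut is saturated, so no flow can exceed 9.

9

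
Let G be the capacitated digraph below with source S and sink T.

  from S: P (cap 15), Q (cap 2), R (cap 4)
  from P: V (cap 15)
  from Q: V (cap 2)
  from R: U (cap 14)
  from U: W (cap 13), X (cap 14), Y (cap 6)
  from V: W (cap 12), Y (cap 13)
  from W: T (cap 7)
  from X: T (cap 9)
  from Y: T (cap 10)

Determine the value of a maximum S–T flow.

21

Augment S→P→V→W→T: bottleneck 7, flow now 7.
Augment S→P→V→Y→T: bottleneck 8, flow now 15.
Augment S→Q→V→Y→T: bottleneck 2, flow now 17.
Augment S→R→U→X→T: bottleneck 4, flow now 21.
No augmenting path remains; maximum flow = 21.
In the residual graph, reachable from S: {S}.
Min-cut edges: S→P (15), S→Q (2), S→R (4); capacity 15 + 2 + 4 = 21.
This cut is saturated, so no flow can exceed 21.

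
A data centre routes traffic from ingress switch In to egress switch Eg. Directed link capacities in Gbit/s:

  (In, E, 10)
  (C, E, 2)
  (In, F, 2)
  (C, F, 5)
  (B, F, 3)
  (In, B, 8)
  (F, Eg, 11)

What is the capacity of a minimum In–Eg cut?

Augment In→F→Eg: bottleneck 2, flow now 2.
Augment In→B→F→Eg: bottleneck 3, flow now 5.
No augmenting path remains; maximum flow = 5.
By max-flow min-cut, the minimum cut capacity equals the max flow.
In the residual graph, reachable from In: {In, B, E}.
Min-cut edges: In→F (2), B→F (3); capacity 2 + 3 = 5.

5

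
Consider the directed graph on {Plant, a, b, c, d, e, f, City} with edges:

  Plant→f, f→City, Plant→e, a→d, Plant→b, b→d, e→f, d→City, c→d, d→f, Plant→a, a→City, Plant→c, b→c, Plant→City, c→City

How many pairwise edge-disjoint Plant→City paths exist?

Assign every edge capacity 1; by Menger, the answer equals the max flow.
Path Plant→City (+1); total 1.
Path Plant→a→City (+1); total 2.
Path Plant→c→City (+1); total 3.
Path Plant→f→City (+1); total 4.
Path Plant→b→d→City (+1); total 5.
No residual Plant→City path; max flow = 5.
Certifying cut of size 5: {Plant→City, Plant→a, Plant→b, Plant→c, f→City}.

5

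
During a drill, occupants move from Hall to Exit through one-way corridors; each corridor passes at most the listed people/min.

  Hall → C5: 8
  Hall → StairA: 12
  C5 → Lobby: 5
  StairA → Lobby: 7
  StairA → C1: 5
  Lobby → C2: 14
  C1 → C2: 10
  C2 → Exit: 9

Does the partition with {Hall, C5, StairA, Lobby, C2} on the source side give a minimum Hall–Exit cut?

Given cut capacity: 5 + 9 = 14.
Augment Hall→C5→Lobby→C2→Exit: bottleneck 5, flow now 5.
Augment Hall→StairA→Lobby→C2→Exit: bottleneck 4, flow now 9.
No augmenting path remains; maximum flow = 9.
In the residual graph, reachable from Hall: {Hall, C5, StairA, Lobby, C1, C2}.
Min-cut edges: C2→Exit (9); capacity 9 = 9.
Cut capacity 14 exceeds the max flow 9, so it is not minimum.

No — its capacity is 14, but the minimum cut has capacity 9.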